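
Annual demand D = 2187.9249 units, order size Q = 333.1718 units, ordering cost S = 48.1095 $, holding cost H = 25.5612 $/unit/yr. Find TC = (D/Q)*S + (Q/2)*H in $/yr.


Ordering cost = D*S/Q = 315.9330
Holding cost = Q*H/2 = 4258.1355
TC = 315.9330 + 4258.1355 = 4574.0685

4574.0685 $/yr


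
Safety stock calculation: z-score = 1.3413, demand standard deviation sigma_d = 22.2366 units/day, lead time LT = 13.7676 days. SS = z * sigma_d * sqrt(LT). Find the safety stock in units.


sqrt(LT) = sqrt(13.7676) = 3.7105
SS = 1.3413 * 22.2366 * 3.7105 = 110.6683

110.6683 units


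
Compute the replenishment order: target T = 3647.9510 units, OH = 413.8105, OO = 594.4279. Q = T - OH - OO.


Inventory position = OH + OO = 413.8105 + 594.4279 = 1008.2384
Q = 3647.9510 - 1008.2384 = 2639.7126

2639.7126 units


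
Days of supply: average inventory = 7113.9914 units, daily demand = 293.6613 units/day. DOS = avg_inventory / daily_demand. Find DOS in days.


DOS = 7113.9914 / 293.6613 = 24.2252

24.2252 days


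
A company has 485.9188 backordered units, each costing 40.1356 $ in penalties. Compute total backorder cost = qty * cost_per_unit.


Total = 485.9188 * 40.1356 = 19502.6426

19502.6426 $


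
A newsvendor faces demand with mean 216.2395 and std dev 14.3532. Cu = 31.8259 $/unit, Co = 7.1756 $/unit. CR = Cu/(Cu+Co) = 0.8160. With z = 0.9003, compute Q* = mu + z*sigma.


CR = Cu/(Cu+Co) = 31.8259/(31.8259+7.1756) = 0.8160
z = 0.9003
Q* = 216.2395 + 0.9003 * 14.3532 = 229.1617

229.1617 units


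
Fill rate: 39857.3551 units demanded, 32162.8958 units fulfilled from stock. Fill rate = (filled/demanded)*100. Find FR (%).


FR = 32162.8958 / 39857.3551 * 100 = 80.6950

80.6950%


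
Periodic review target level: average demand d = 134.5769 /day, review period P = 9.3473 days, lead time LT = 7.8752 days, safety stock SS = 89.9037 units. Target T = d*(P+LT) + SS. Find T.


P + LT = 17.2225
d*(P+LT) = 134.5769 * 17.2225 = 2317.7507
T = 2317.7507 + 89.9037 = 2407.6544

2407.6544 units


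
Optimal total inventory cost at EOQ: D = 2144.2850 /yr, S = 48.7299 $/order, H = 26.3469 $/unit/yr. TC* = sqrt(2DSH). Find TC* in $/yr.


2*D*S*H = 5506016.9809
TC* = sqrt(5506016.9809) = 2346.4904

2346.4904 $/yr


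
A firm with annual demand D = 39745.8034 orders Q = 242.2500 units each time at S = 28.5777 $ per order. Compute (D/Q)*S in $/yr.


Number of orders = D/Q = 164.0694
Cost = 164.0694 * 28.5777 = 4688.7251

4688.7251 $/yr


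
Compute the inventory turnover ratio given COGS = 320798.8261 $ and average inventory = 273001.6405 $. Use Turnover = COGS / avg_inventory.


Turnover = 320798.8261 / 273001.6405 = 1.1751

1.1751


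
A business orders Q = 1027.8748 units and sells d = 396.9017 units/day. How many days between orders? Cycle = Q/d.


Cycle = 1027.8748 / 396.9017 = 2.5897

2.5897 days


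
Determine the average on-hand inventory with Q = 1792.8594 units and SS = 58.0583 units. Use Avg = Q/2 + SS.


Q/2 = 896.4297
Avg = 896.4297 + 58.0583 = 954.4880

954.4880 units


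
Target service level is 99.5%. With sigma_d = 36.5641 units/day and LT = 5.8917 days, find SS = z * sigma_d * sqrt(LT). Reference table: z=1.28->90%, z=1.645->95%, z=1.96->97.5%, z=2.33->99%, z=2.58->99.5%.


From the table, SL = 99.5% corresponds to z = 2.58
sqrt(LT) = sqrt(5.8917) = 2.4273
SS = 2.58 * 36.5641 * 2.4273 = 228.9786

228.9786 units


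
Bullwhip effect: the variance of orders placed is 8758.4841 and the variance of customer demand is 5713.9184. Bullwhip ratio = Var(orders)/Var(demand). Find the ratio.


BW = 8758.4841 / 5713.9184 = 1.5328

1.5328


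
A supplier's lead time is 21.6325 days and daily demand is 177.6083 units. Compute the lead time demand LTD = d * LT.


LTD = 177.6083 * 21.6325 = 3842.1115

3842.1115 units


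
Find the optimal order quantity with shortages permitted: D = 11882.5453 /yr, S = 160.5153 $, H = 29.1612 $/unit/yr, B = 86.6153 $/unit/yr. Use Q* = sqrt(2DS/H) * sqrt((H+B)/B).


sqrt(2DS/H) = 361.6806
sqrt((H+B)/B) = 1.1561
Q* = 361.6806 * 1.1561 = 418.1558

418.1558 units


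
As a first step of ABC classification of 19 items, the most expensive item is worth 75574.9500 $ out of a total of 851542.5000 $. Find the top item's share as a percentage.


Top item = 75574.9500
Total = 851542.5000
Percentage = 75574.9500 / 851542.5000 * 100 = 8.8751

8.8751%


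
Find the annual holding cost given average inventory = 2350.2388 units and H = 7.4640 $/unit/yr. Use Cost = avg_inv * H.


Cost = 2350.2388 * 7.4640 = 17542.1824

17542.1824 $/yr


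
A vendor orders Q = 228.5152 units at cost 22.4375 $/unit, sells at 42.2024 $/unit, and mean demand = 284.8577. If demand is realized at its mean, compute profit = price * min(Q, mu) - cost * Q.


Sales at mu = min(228.5152, 284.8577) = 228.5152
Revenue = 42.2024 * 228.5152 = 9643.8899
Total cost = 22.4375 * 228.5152 = 5127.3098
Profit = 9643.8899 - 5127.3098 = 4516.5801

4516.5801 $


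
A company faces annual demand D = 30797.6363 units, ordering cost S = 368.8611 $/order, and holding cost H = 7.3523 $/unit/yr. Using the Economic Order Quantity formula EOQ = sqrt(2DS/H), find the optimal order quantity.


2*D*S = 2 * 30797.6363 * 368.8611 = 22720100.0060
2*D*S/H = 3090203.0665
EOQ = sqrt(3090203.0665) = 1757.8973

1757.8973 units


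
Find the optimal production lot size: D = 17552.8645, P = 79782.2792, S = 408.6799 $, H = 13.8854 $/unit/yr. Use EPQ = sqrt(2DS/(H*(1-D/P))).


1 - D/P = 1 - 0.2200 = 0.7800
H*(1-D/P) = 10.8305
2DS = 14347005.8171
EPQ = sqrt(1324687.9996) = 1150.9509

1150.9509 units


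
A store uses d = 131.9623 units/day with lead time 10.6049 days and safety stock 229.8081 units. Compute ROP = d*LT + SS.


d*LT = 131.9623 * 10.6049 = 1399.4470
ROP = 1399.4470 + 229.8081 = 1629.2551

1629.2551 units


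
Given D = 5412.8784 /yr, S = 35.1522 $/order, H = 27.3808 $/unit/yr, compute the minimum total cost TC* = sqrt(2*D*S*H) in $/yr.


2*D*S*H = 10419740.6642
TC* = sqrt(10419740.6642) = 3227.9623

3227.9623 $/yr


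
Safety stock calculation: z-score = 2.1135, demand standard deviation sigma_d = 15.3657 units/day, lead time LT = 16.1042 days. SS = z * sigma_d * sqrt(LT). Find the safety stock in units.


sqrt(LT) = sqrt(16.1042) = 4.0130
SS = 2.1135 * 15.3657 * 4.0130 = 130.3239

130.3239 units


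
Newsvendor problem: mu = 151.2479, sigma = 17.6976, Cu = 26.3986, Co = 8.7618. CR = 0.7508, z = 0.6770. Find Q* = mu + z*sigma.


CR = Cu/(Cu+Co) = 26.3986/(26.3986+8.7618) = 0.7508
z = 0.6770
Q* = 151.2479 + 0.6770 * 17.6976 = 163.2292

163.2292 units


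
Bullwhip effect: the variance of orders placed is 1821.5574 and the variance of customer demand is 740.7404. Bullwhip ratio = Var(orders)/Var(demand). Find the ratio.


BW = 1821.5574 / 740.7404 = 2.4591

2.4591


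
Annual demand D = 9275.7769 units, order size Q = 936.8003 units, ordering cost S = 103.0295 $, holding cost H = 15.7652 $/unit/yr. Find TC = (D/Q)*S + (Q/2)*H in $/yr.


Ordering cost = D*S/Q = 1020.1520
Holding cost = Q*H/2 = 7384.4220
TC = 1020.1520 + 7384.4220 = 8404.5740

8404.5740 $/yr


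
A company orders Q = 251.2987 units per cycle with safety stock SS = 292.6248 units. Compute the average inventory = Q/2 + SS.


Q/2 = 125.6493
Avg = 125.6493 + 292.6248 = 418.2741

418.2741 units


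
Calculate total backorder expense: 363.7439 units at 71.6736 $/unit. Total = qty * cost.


Total = 363.7439 * 71.6736 = 26070.8348

26070.8348 $


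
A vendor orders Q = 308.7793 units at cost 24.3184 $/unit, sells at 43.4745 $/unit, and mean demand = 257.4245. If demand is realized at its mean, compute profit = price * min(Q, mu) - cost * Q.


Sales at mu = min(308.7793, 257.4245) = 257.4245
Revenue = 43.4745 * 257.4245 = 11191.4014
Total cost = 24.3184 * 308.7793 = 7509.0185
Profit = 11191.4014 - 7509.0185 = 3682.3829

3682.3829 $


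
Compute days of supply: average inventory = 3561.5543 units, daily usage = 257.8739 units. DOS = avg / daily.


DOS = 3561.5543 / 257.8739 = 13.8112

13.8112 days


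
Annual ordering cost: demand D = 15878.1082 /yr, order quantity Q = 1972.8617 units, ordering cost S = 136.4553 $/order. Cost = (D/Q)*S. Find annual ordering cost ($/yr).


Number of orders = D/Q = 8.0483
Cost = 8.0483 * 136.4553 = 1098.2280

1098.2280 $/yr


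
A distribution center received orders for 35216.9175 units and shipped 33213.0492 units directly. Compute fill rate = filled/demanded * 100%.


FR = 33213.0492 / 35216.9175 * 100 = 94.3099

94.3099%


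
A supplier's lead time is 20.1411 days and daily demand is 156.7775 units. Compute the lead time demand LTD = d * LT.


LTD = 156.7775 * 20.1411 = 3157.6713

3157.6713 units


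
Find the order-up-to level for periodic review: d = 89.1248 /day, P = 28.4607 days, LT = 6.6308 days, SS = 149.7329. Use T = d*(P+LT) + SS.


P + LT = 35.0915
d*(P+LT) = 89.1248 * 35.0915 = 3127.5229
T = 3127.5229 + 149.7329 = 3277.2558

3277.2558 units


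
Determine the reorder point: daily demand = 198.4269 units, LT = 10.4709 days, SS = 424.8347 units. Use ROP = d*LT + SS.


d*LT = 198.4269 * 10.4709 = 2077.7082
ROP = 2077.7082 + 424.8347 = 2502.5429

2502.5429 units


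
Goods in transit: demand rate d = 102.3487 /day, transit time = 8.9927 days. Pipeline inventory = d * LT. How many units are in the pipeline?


Pipeline = 102.3487 * 8.9927 = 920.3912

920.3912 units


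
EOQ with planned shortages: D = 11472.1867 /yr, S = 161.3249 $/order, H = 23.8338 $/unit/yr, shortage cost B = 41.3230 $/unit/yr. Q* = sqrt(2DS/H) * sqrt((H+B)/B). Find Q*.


sqrt(2DS/H) = 394.0870
sqrt((H+B)/B) = 1.2557
Q* = 394.0870 * 1.2557 = 494.8529

494.8529 units


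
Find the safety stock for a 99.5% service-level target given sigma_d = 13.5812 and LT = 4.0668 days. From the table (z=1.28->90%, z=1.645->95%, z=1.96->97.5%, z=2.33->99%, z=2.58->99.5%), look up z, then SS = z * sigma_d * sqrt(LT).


From the table, SL = 99.5% corresponds to z = 2.58
sqrt(LT) = sqrt(4.0668) = 2.0166
SS = 2.58 * 13.5812 * 2.0166 = 70.6617

70.6617 units


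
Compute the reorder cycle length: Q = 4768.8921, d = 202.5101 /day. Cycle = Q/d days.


Cycle = 4768.8921 / 202.5101 = 23.5489

23.5489 days


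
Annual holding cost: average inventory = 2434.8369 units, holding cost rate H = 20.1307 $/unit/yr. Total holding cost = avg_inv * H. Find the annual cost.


Cost = 2434.8369 * 20.1307 = 49014.9712

49014.9712 $/yr


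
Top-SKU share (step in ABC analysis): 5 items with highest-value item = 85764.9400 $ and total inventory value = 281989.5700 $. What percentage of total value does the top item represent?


Top item = 85764.9400
Total = 281989.5700
Percentage = 85764.9400 / 281989.5700 * 100 = 30.4142

30.4142%


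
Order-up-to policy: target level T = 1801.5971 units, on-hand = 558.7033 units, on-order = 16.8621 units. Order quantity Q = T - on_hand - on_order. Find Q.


Inventory position = OH + OO = 558.7033 + 16.8621 = 575.5654
Q = 1801.5971 - 575.5654 = 1226.0317

1226.0317 units


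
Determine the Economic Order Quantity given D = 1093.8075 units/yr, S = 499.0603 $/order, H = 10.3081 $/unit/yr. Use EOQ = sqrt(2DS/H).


2*D*S = 2 * 1093.8075 * 499.0603 = 1091751.7982
2*D*S/H = 105912.0302
EOQ = sqrt(105912.0302) = 325.4413

325.4413 units


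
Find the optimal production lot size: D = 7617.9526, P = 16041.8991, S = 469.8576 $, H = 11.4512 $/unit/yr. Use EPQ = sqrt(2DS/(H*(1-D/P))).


1 - D/P = 1 - 0.4749 = 0.5251
H*(1-D/P) = 6.0133
2DS = 7158705.8511
EPQ = sqrt(1190484.3711) = 1091.0932

1091.0932 units


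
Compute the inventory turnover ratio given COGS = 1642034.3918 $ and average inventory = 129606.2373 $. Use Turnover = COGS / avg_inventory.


Turnover = 1642034.3918 / 129606.2373 = 12.6694

12.6694


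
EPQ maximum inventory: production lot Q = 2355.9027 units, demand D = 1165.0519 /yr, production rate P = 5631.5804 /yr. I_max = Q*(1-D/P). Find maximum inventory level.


D/P = 0.2069
1 - D/P = 0.7931
I_max = 2355.9027 * 0.7931 = 1868.5175

1868.5175 units


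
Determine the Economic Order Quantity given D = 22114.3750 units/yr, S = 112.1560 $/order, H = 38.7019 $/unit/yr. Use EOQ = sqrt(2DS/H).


2*D*S = 2 * 22114.3750 * 112.1560 = 4960519.6850
2*D*S/H = 128172.5105
EOQ = sqrt(128172.5105) = 358.0119

358.0119 units


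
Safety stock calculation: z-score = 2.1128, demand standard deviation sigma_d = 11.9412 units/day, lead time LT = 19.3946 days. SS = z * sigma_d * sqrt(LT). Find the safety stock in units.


sqrt(LT) = sqrt(19.3946) = 4.4039
SS = 2.1128 * 11.9412 * 4.4039 = 111.1084

111.1084 units


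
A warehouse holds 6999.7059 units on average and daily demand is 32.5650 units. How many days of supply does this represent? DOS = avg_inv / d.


DOS = 6999.7059 / 32.5650 = 214.9457

214.9457 days


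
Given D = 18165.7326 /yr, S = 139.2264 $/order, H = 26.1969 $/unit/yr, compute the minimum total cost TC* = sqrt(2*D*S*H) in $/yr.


2*D*S*H = 132511755.8636
TC* = sqrt(132511755.8636) = 11511.3751

11511.3751 $/yr


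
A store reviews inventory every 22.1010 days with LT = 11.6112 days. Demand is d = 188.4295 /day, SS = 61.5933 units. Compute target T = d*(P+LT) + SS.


P + LT = 33.7122
d*(P+LT) = 188.4295 * 33.7122 = 6352.3730
T = 6352.3730 + 61.5933 = 6413.9663

6413.9663 units


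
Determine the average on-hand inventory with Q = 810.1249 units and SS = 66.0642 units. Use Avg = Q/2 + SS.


Q/2 = 405.0625
Avg = 405.0625 + 66.0642 = 471.1267

471.1267 units


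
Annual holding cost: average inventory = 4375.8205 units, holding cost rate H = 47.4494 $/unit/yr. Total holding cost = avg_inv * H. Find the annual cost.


Cost = 4375.8205 * 47.4494 = 207630.0572

207630.0572 $/yr


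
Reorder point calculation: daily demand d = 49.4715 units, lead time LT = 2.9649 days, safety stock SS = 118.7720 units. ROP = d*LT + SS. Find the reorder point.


d*LT = 49.4715 * 2.9649 = 146.6781
ROP = 146.6781 + 118.7720 = 265.4501

265.4501 units


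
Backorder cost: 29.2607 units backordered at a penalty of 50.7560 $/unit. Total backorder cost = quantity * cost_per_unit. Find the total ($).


Total = 29.2607 * 50.7560 = 1485.1561

1485.1561 $


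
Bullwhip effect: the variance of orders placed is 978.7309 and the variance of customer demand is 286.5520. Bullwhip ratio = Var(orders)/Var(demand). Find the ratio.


BW = 978.7309 / 286.5520 = 3.4155

3.4155


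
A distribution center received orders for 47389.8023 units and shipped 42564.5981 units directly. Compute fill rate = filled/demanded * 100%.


FR = 42564.5981 / 47389.8023 * 100 = 89.8181

89.8181%


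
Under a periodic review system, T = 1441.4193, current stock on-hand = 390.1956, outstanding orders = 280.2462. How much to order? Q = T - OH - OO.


Inventory position = OH + OO = 390.1956 + 280.2462 = 670.4418
Q = 1441.4193 - 670.4418 = 770.9775

770.9775 units


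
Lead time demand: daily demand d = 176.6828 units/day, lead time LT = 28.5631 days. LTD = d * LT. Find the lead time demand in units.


LTD = 176.6828 * 28.5631 = 5046.6085

5046.6085 units


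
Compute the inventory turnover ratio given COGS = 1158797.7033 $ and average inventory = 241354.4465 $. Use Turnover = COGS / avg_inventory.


Turnover = 1158797.7033 / 241354.4465 = 4.8012

4.8012


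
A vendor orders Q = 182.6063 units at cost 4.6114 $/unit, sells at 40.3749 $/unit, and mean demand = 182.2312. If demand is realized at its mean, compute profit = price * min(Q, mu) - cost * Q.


Sales at mu = min(182.6063, 182.2312) = 182.2312
Revenue = 40.3749 * 182.2312 = 7357.5665
Total cost = 4.6114 * 182.6063 = 842.0707
Profit = 7357.5665 - 842.0707 = 6515.4958

6515.4958 $


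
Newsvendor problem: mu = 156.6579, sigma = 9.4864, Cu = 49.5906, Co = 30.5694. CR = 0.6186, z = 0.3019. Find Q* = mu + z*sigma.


CR = Cu/(Cu+Co) = 49.5906/(49.5906+30.5694) = 0.6186
z = 0.3019
Q* = 156.6579 + 0.3019 * 9.4864 = 159.5218

159.5218 units


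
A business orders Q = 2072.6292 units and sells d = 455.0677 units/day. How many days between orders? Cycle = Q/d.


Cycle = 2072.6292 / 455.0677 = 4.5546

4.5546 days


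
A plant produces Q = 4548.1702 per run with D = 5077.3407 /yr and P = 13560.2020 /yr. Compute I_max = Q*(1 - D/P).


D/P = 0.3744
1 - D/P = 0.6256
I_max = 4548.1702 * 0.6256 = 2845.2008

2845.2008 units


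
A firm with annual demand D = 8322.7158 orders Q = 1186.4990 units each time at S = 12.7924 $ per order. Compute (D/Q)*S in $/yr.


Number of orders = D/Q = 7.0145
Cost = 7.0145 * 12.7924 = 89.7325

89.7325 $/yr


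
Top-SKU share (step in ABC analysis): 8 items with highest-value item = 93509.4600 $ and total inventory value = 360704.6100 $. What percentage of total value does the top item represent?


Top item = 93509.4600
Total = 360704.6100
Percentage = 93509.4600 / 360704.6100 * 100 = 25.9241

25.9241%


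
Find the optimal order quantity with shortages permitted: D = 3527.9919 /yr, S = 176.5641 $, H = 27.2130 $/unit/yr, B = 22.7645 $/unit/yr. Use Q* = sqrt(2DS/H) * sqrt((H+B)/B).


sqrt(2DS/H) = 213.9645
sqrt((H+B)/B) = 1.4817
Q* = 213.9645 * 1.4817 = 317.0297

317.0297 units


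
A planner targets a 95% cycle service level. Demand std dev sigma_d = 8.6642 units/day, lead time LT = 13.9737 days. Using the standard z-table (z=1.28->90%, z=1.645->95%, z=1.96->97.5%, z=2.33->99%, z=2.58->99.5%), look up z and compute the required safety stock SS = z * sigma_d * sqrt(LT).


From the table, SL = 95% corresponds to z = 1.645
sqrt(LT) = sqrt(13.9737) = 3.7381
SS = 1.645 * 8.6642 * 3.7381 = 53.2783

53.2783 units


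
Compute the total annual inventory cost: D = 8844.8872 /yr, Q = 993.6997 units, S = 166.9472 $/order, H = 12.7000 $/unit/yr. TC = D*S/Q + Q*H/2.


Ordering cost = D*S/Q = 1485.9913
Holding cost = Q*H/2 = 6309.9931
TC = 1485.9913 + 6309.9931 = 7795.9844

7795.9844 $/yr


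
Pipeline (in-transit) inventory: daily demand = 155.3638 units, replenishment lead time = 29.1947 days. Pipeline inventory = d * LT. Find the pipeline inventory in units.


Pipeline = 155.3638 * 29.1947 = 4535.7995

4535.7995 units


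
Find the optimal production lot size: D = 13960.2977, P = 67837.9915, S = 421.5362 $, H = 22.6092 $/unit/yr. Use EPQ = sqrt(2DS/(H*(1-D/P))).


1 - D/P = 1 - 0.2058 = 0.7942
H*(1-D/P) = 17.9565
2DS = 11769541.6867
EPQ = sqrt(655448.1458) = 809.5975

809.5975 units


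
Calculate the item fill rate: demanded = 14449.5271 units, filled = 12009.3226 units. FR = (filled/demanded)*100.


FR = 12009.3226 / 14449.5271 * 100 = 83.1122

83.1122%


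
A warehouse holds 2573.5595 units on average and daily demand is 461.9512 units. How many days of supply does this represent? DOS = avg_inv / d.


DOS = 2573.5595 / 461.9512 = 5.5711

5.5711 days


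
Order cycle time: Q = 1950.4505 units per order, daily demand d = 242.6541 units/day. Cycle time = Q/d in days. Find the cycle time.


Cycle = 1950.4505 / 242.6541 = 8.0380

8.0380 days


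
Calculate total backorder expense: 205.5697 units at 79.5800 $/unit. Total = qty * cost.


Total = 205.5697 * 79.5800 = 16359.2367

16359.2367 $


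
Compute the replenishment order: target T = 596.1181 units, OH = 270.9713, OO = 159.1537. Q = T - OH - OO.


Inventory position = OH + OO = 270.9713 + 159.1537 = 430.1250
Q = 596.1181 - 430.1250 = 165.9931

165.9931 units


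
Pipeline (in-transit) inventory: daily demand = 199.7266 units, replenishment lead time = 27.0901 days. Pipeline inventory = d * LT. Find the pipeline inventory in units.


Pipeline = 199.7266 * 27.0901 = 5410.6136

5410.6136 units


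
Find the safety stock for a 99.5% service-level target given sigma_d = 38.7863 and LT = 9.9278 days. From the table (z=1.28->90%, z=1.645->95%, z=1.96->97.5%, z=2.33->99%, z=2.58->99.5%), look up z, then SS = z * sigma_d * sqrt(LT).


From the table, SL = 99.5% corresponds to z = 2.58
sqrt(LT) = sqrt(9.9278) = 3.1508
SS = 2.58 * 38.7863 * 3.1508 = 315.3004

315.3004 units


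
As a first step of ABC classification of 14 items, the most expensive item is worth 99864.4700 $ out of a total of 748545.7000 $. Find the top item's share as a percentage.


Top item = 99864.4700
Total = 748545.7000
Percentage = 99864.4700 / 748545.7000 * 100 = 13.3411

13.3411%


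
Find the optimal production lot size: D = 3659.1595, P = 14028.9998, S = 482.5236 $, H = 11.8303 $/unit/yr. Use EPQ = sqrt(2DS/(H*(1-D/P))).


1 - D/P = 1 - 0.2608 = 0.7392
H*(1-D/P) = 8.7446
2DS = 3531261.6298
EPQ = sqrt(403820.8871) = 635.4690

635.4690 units


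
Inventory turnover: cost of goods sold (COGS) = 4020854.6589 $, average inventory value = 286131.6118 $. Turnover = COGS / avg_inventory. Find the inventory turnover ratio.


Turnover = 4020854.6589 / 286131.6118 = 14.0525

14.0525


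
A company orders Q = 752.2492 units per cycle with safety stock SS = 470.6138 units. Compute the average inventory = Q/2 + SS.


Q/2 = 376.1246
Avg = 376.1246 + 470.6138 = 846.7384

846.7384 units


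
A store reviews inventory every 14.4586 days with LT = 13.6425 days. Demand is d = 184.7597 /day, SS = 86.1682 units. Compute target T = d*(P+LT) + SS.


P + LT = 28.1011
d*(P+LT) = 184.7597 * 28.1011 = 5191.9508
T = 5191.9508 + 86.1682 = 5278.1190

5278.1190 units


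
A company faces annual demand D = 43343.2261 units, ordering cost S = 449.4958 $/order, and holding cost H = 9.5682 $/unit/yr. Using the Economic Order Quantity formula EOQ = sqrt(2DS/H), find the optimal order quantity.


2*D*S = 2 * 43343.2261 * 449.4958 = 38965196.1808
2*D*S/H = 4072364.3089
EOQ = sqrt(4072364.3089) = 2018.0100

2018.0100 units


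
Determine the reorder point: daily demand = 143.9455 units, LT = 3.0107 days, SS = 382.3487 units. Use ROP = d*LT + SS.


d*LT = 143.9455 * 3.0107 = 433.3767
ROP = 433.3767 + 382.3487 = 815.7254

815.7254 units


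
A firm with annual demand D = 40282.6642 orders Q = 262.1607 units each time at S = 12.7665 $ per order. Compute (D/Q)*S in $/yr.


Number of orders = D/Q = 153.6564
Cost = 153.6564 * 12.7665 = 1961.6542

1961.6542 $/yr


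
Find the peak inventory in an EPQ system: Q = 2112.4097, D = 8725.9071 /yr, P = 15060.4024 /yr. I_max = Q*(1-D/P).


D/P = 0.5794
1 - D/P = 0.4206
I_max = 2112.4097 * 0.4206 = 888.4922

888.4922 units


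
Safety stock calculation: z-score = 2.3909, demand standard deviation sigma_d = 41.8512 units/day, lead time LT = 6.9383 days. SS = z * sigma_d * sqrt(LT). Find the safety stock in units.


sqrt(LT) = sqrt(6.9383) = 2.6341
SS = 2.3909 * 41.8512 * 2.6341 = 263.5699

263.5699 units


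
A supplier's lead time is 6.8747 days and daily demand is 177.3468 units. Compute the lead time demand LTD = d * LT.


LTD = 177.3468 * 6.8747 = 1219.2060

1219.2060 units


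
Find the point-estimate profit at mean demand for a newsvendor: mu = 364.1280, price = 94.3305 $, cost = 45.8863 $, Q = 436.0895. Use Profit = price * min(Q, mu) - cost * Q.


Sales at mu = min(436.0895, 364.1280) = 364.1280
Revenue = 94.3305 * 364.1280 = 34348.3763
Total cost = 45.8863 * 436.0895 = 20010.5336
Profit = 34348.3763 - 20010.5336 = 14337.8427

14337.8427 $


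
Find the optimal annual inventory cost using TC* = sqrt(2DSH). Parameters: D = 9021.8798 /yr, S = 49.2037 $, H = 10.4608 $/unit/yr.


2*D*S*H = 9287304.6758
TC* = sqrt(9287304.6758) = 3047.5079

3047.5079 $/yr


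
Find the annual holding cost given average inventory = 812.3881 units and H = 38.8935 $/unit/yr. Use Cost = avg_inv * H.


Cost = 812.3881 * 38.8935 = 31596.6166

31596.6166 $/yr


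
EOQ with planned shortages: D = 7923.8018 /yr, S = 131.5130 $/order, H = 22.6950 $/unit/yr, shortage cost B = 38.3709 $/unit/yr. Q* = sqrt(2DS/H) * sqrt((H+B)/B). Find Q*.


sqrt(2DS/H) = 303.0408
sqrt((H+B)/B) = 1.2615
Q* = 303.0408 * 1.2615 = 382.2957

382.2957 units


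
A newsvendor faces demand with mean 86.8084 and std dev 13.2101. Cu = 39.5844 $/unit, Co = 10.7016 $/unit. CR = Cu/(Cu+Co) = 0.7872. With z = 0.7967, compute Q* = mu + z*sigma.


CR = Cu/(Cu+Co) = 39.5844/(39.5844+10.7016) = 0.7872
z = 0.7967
Q* = 86.8084 + 0.7967 * 13.2101 = 97.3329

97.3329 units


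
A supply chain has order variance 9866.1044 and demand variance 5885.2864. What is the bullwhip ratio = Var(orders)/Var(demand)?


BW = 9866.1044 / 5885.2864 = 1.6764

1.6764


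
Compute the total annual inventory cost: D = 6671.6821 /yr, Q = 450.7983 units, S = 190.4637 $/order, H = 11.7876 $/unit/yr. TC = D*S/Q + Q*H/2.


Ordering cost = D*S/Q = 2818.8067
Holding cost = Q*H/2 = 2656.9150
TC = 2818.8067 + 2656.9150 = 5475.7217

5475.7217 $/yr


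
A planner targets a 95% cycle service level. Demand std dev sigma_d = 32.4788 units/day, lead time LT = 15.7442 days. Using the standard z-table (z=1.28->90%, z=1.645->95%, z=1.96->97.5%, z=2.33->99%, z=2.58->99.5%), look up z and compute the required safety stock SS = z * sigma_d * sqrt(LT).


From the table, SL = 95% corresponds to z = 1.645
sqrt(LT) = sqrt(15.7442) = 3.9679
SS = 1.645 * 32.4788 * 3.9679 = 211.9953

211.9953 units


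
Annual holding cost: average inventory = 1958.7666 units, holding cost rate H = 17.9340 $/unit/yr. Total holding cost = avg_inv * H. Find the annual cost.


Cost = 1958.7666 * 17.9340 = 35128.5202

35128.5202 $/yr


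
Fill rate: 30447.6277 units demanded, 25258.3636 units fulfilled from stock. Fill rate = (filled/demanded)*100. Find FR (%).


FR = 25258.3636 / 30447.6277 * 100 = 82.9568

82.9568%


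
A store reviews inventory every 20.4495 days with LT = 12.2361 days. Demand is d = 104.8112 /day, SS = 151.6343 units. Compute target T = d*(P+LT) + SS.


P + LT = 32.6856
d*(P+LT) = 104.8112 * 32.6856 = 3425.8170
T = 3425.8170 + 151.6343 = 3577.4513

3577.4513 units


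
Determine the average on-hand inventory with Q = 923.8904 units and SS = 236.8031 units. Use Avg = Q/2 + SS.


Q/2 = 461.9452
Avg = 461.9452 + 236.8031 = 698.7483

698.7483 units


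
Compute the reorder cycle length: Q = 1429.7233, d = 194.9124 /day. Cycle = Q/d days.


Cycle = 1429.7233 / 194.9124 = 7.3352

7.3352 days


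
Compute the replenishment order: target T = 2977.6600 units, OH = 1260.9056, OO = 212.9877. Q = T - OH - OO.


Inventory position = OH + OO = 1260.9056 + 212.9877 = 1473.8933
Q = 2977.6600 - 1473.8933 = 1503.7667

1503.7667 units


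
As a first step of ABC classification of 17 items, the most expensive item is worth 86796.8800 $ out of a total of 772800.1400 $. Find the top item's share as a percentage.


Top item = 86796.8800
Total = 772800.1400
Percentage = 86796.8800 / 772800.1400 * 100 = 11.2315

11.2315%


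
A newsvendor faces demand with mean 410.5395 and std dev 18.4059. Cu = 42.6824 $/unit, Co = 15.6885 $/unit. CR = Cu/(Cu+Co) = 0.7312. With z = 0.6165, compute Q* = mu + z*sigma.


CR = Cu/(Cu+Co) = 42.6824/(42.6824+15.6885) = 0.7312
z = 0.6165
Q* = 410.5395 + 0.6165 * 18.4059 = 421.8867

421.8867 units


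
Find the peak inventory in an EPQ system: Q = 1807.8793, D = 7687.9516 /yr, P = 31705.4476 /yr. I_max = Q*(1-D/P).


D/P = 0.2425
1 - D/P = 0.7575
I_max = 1807.8793 * 0.7575 = 1369.5039

1369.5039 units


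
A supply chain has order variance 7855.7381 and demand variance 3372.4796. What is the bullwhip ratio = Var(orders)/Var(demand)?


BW = 7855.7381 / 3372.4796 = 2.3294

2.3294


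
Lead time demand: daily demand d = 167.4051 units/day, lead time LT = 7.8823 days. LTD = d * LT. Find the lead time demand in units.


LTD = 167.4051 * 7.8823 = 1319.5372

1319.5372 units


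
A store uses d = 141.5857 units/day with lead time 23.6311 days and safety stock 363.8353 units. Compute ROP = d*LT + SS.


d*LT = 141.5857 * 23.6311 = 3345.8258
ROP = 3345.8258 + 363.8353 = 3709.6611

3709.6611 units


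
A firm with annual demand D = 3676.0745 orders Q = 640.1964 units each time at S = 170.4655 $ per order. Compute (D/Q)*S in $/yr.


Number of orders = D/Q = 5.7421
Cost = 5.7421 * 170.4655 = 978.8307

978.8307 $/yr


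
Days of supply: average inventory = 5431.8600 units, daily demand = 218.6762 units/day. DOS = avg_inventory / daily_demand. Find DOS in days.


DOS = 5431.8600 / 218.6762 = 24.8397

24.8397 days


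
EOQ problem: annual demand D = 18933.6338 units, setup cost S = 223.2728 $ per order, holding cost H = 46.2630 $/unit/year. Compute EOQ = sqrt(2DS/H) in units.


2*D*S = 2 * 18933.6338 * 223.2728 = 8454730.8654
2*D*S/H = 182753.6231
EOQ = sqrt(182753.6231) = 427.4969

427.4969 units


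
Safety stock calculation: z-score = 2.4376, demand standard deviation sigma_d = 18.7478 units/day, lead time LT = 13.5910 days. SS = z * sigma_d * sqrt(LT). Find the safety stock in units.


sqrt(LT) = sqrt(13.5910) = 3.6866
SS = 2.4376 * 18.7478 * 3.6866 = 168.4762

168.4762 units


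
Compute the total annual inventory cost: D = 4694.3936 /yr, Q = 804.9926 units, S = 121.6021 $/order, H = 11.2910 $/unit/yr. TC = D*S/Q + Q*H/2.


Ordering cost = D*S/Q = 709.1346
Holding cost = Q*H/2 = 4544.5857
TC = 709.1346 + 4544.5857 = 5253.7203

5253.7203 $/yr


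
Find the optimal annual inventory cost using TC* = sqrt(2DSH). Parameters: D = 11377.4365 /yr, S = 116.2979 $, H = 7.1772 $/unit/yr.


2*D*S*H = 18993339.7597
TC* = sqrt(18993339.7597) = 4358.1349

4358.1349 $/yr


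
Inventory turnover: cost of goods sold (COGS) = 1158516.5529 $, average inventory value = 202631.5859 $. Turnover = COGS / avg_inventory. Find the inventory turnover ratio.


Turnover = 1158516.5529 / 202631.5859 = 5.7174

5.7174


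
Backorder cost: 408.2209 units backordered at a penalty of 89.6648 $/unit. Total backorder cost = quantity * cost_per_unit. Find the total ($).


Total = 408.2209 * 89.6648 = 36603.0454

36603.0454 $


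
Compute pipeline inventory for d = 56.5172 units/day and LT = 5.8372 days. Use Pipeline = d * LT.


Pipeline = 56.5172 * 5.8372 = 329.9022

329.9022 units


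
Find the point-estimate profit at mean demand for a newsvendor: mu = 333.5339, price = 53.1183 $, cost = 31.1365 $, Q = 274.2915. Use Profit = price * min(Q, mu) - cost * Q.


Sales at mu = min(274.2915, 333.5339) = 274.2915
Revenue = 53.1183 * 274.2915 = 14569.8982
Total cost = 31.1365 * 274.2915 = 8540.4773
Profit = 14569.8982 - 8540.4773 = 6029.4209

6029.4209 $


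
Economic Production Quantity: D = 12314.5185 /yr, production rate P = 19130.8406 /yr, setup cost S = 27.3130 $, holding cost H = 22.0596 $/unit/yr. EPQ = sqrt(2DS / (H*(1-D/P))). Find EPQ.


1 - D/P = 1 - 0.6437 = 0.3563
H*(1-D/P) = 7.8598
2DS = 672692.8876
EPQ = sqrt(85586.0831) = 292.5510

292.5510 units


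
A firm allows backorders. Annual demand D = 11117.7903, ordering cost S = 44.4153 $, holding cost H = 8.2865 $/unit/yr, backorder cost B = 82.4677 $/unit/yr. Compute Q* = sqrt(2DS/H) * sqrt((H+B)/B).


sqrt(2DS/H) = 345.2272
sqrt((H+B)/B) = 1.0490
Q* = 345.2272 * 1.0490 = 362.1566

362.1566 units


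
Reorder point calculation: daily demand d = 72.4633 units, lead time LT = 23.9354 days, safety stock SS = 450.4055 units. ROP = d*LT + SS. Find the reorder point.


d*LT = 72.4633 * 23.9354 = 1734.4381
ROP = 1734.4381 + 450.4055 = 2184.8436

2184.8436 units


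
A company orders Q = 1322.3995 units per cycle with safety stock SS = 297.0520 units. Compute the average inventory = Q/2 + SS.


Q/2 = 661.1997
Avg = 661.1997 + 297.0520 = 958.2518

958.2518 units


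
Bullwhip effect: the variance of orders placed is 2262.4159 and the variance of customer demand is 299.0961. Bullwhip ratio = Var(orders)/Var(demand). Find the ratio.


BW = 2262.4159 / 299.0961 = 7.5642

7.5642


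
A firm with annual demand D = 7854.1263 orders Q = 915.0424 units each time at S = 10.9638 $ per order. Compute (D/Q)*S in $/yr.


Number of orders = D/Q = 8.5833
Cost = 8.5833 * 10.9638 = 94.1061

94.1061 $/yr


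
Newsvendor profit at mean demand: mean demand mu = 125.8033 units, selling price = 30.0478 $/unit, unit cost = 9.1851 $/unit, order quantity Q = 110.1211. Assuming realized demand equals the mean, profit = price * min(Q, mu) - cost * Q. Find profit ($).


Sales at mu = min(110.1211, 125.8033) = 110.1211
Revenue = 30.0478 * 110.1211 = 3308.8968
Total cost = 9.1851 * 110.1211 = 1011.4733
Profit = 3308.8968 - 1011.4733 = 2297.4235

2297.4235 $


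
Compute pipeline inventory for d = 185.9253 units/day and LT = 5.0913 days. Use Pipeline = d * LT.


Pipeline = 185.9253 * 5.0913 = 946.6015

946.6015 units


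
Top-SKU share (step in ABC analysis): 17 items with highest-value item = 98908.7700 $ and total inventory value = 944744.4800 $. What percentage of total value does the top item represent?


Top item = 98908.7700
Total = 944744.4800
Percentage = 98908.7700 / 944744.4800 * 100 = 10.4694

10.4694%


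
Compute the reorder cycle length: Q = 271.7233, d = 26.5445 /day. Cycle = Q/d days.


Cycle = 271.7233 / 26.5445 = 10.2365

10.2365 days


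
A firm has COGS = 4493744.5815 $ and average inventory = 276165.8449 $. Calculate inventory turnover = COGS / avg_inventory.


Turnover = 4493744.5815 / 276165.8449 = 16.2719

16.2719


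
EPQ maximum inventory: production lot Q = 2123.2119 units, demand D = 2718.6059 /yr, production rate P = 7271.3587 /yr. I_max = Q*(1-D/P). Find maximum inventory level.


D/P = 0.3739
1 - D/P = 0.6261
I_max = 2123.2119 * 0.6261 = 1329.3883

1329.3883 units


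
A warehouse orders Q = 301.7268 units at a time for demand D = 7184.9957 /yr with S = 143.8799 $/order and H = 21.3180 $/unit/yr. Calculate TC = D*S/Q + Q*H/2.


Ordering cost = D*S/Q = 3426.2003
Holding cost = Q*H/2 = 3216.1060
TC = 3426.2003 + 3216.1060 = 6642.3063

6642.3063 $/yr


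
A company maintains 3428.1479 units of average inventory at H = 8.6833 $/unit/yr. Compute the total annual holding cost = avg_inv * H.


Cost = 3428.1479 * 8.6833 = 29767.6367

29767.6367 $/yr


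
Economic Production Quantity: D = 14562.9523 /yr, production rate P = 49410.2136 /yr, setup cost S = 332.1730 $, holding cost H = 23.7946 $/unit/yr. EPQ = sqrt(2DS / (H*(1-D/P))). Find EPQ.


1 - D/P = 1 - 0.2947 = 0.7053
H*(1-D/P) = 16.7815
2DS = 9674839.1087
EPQ = sqrt(576518.7316) = 759.2883

759.2883 units


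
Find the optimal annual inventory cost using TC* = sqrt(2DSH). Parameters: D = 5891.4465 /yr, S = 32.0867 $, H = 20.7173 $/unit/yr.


2*D*S*H = 7832675.6463
TC* = sqrt(7832675.6463) = 2798.6918

2798.6918 $/yr


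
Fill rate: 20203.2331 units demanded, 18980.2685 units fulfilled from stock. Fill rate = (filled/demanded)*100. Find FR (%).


FR = 18980.2685 / 20203.2331 * 100 = 93.9467

93.9467%


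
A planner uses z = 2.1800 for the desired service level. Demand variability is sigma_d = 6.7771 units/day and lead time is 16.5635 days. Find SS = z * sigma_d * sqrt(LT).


sqrt(LT) = sqrt(16.5635) = 4.0698
SS = 2.1800 * 6.7771 * 4.0698 = 60.1280

60.1280 units


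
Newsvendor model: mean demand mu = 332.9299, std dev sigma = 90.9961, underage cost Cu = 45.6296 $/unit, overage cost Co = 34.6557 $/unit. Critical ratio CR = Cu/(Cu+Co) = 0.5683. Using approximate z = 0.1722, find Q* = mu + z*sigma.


CR = Cu/(Cu+Co) = 45.6296/(45.6296+34.6557) = 0.5683
z = 0.1722
Q* = 332.9299 + 0.1722 * 90.9961 = 348.5994

348.5994 units


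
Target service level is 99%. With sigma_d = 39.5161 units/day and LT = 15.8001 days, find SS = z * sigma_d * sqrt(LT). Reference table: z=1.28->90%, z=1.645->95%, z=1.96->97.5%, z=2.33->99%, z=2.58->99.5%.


From the table, SL = 99% corresponds to z = 2.33
sqrt(LT) = sqrt(15.8001) = 3.9749
SS = 2.33 * 39.5161 * 3.9749 = 365.9822

365.9822 units


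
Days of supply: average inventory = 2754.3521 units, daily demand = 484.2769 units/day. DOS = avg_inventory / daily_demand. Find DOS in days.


DOS = 2754.3521 / 484.2769 = 5.6876

5.6876 days


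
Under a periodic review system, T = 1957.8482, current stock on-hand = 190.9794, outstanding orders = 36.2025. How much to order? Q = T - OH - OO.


Inventory position = OH + OO = 190.9794 + 36.2025 = 227.1819
Q = 1957.8482 - 227.1819 = 1730.6663

1730.6663 units


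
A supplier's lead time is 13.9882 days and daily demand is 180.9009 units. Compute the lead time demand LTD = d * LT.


LTD = 180.9009 * 13.9882 = 2530.4780

2530.4780 units


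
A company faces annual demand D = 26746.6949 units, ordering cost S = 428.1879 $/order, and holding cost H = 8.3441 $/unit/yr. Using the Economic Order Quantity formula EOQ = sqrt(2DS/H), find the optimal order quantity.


2*D*S = 2 * 26746.6949 * 428.1879 = 22905222.2423
2*D*S/H = 2745080.0257
EOQ = sqrt(2745080.0257) = 1656.8283

1656.8283 units


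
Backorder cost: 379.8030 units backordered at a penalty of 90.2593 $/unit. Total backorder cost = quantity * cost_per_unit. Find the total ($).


Total = 379.8030 * 90.2593 = 34280.7529

34280.7529 $


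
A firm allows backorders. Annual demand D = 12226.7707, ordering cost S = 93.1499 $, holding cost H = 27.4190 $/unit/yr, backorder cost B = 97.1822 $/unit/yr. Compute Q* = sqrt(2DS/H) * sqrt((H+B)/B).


sqrt(2DS/H) = 288.2281
sqrt((H+B)/B) = 1.1323
Q* = 288.2281 * 1.1323 = 326.3653

326.3653 units


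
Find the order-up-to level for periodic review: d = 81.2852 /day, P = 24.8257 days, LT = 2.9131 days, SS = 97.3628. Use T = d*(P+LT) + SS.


P + LT = 27.7388
d*(P+LT) = 81.2852 * 27.7388 = 2254.7539
T = 2254.7539 + 97.3628 = 2352.1167

2352.1167 units


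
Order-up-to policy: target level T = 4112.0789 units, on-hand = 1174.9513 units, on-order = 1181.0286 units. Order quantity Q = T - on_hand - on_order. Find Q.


Inventory position = OH + OO = 1174.9513 + 1181.0286 = 2355.9799
Q = 4112.0789 - 2355.9799 = 1756.0990

1756.0990 units


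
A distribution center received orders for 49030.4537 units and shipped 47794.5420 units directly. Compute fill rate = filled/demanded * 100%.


FR = 47794.5420 / 49030.4537 * 100 = 97.4793

97.4793%


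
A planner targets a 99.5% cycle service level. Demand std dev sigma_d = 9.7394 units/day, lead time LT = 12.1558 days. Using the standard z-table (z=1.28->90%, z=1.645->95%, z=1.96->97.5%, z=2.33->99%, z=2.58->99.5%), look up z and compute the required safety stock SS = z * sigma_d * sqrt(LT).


From the table, SL = 99.5% corresponds to z = 2.58
sqrt(LT) = sqrt(12.1558) = 3.4865
SS = 2.58 * 9.7394 * 3.4865 = 87.6080

87.6080 units


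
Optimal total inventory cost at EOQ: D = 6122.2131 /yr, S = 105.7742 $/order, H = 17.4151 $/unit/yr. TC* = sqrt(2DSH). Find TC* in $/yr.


2*D*S*H = 22555068.9925
TC* = sqrt(22555068.9925) = 4749.2177

4749.2177 $/yr


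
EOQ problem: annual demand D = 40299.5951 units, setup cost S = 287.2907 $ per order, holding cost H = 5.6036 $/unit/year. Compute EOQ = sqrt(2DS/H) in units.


2*D*S = 2 * 40299.5951 * 287.2907 = 23155397.7720
2*D*S/H = 4132236.0218
EOQ = sqrt(4132236.0218) = 2032.7902

2032.7902 units


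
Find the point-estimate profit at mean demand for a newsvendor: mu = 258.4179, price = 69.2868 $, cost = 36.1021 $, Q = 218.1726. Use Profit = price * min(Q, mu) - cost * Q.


Sales at mu = min(218.1726, 258.4179) = 218.1726
Revenue = 69.2868 * 218.1726 = 15116.4813
Total cost = 36.1021 * 218.1726 = 7876.4890
Profit = 15116.4813 - 7876.4890 = 7239.9923

7239.9923 $


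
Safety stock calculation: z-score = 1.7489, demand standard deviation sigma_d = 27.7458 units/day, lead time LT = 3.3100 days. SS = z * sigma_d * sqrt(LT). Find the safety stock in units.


sqrt(LT) = sqrt(3.3100) = 1.8193
SS = 1.7489 * 27.7458 * 1.8193 = 88.2828

88.2828 units


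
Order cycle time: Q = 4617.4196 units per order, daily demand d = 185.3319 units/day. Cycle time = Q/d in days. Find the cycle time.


Cycle = 4617.4196 / 185.3319 = 24.9143

24.9143 days
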